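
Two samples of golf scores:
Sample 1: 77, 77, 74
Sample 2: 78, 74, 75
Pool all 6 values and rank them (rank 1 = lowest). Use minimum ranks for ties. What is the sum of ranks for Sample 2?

Sorted (ascending): 74, 74, 75, 77, 77, 78
The 2 values of 74 occupy positions 1–2 → each gets rank 1.
The 2 values of 77 occupy positions 4–5 → each gets rank 4.
Sample 2 values → pooled ranks: 78→6, 74→1, 75→3
Rank sum = 6 + 1 + 3 = 10

10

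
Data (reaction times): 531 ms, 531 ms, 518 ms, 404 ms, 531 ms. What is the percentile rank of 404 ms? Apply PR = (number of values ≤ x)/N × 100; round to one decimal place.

N = 5.
Strictly below 404: 0. Equal to 404: 1.
PR = 1/5 × 100 = 20.0

20.0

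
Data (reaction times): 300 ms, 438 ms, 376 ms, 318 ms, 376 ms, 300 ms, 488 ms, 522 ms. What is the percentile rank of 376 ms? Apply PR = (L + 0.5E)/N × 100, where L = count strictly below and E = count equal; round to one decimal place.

50.0

N = 8.
Strictly below 376: 3. Equal to 376: 2.
PR = (3 + 0.5·2)/8 × 100 = 50.0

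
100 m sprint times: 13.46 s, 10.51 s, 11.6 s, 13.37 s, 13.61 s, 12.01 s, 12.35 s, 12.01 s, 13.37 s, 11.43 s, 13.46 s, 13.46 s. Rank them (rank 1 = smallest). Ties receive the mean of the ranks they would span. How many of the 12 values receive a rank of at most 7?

Sorted (ascending): 10.51, 11.43, 11.6, 12.01, 12.01, 12.35, 13.37, 13.37, 13.46, 13.46, 13.46, 13.61
The 2 values of 12.01 occupy positions 4–5 → average rank (4+5)/2 = 4.5.
The 2 values of 13.37 occupy positions 7–8 → average rank (7+8)/2 = 7.5.
The 3 values of 13.46 occupy positions 9–11 → average rank 10.
Ranks ≤ 7: {1, 2, 3, 4.5, 4.5, 6} → 6 values.

6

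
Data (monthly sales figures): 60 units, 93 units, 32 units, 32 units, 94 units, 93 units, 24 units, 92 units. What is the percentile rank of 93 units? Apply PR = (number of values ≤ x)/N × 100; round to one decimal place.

N = 8.
Strictly below 93: 5. Equal to 93: 2.
PR = 7/8 × 100 = 87.5

87.5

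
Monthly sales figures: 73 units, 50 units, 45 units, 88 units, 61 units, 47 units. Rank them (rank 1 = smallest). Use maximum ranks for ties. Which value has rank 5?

73

Sorted (ascending): 45, 47, 50, 61, 73, 88
No ties — each value takes its position as its rank.
Rank 5 → value 73.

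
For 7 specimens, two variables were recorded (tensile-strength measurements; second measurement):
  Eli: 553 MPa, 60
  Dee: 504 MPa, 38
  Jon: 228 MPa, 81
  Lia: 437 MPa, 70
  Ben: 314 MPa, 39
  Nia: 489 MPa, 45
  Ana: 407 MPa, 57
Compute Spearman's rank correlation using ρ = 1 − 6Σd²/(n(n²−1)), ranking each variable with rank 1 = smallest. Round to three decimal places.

-0.321

Ranks of variable 1: 7, 6, 1, 4, 2, 5, 3
Ranks of variable 2: 5, 1, 7, 6, 2, 3, 4
d = r₁ − r₂: 2, 5, -6, -2, 0, 2, -1
d²: 4, 25, 36, 4, 0, 4, 1; Σd² = 74
ρ = 1 − 6·74/(7·48) = 1 − 444/336 = -0.321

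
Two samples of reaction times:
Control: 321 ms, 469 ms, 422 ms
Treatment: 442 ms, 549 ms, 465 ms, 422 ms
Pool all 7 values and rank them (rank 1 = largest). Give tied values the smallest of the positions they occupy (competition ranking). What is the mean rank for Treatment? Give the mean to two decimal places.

3.25

Sorted (descending): 549, 469, 465, 442, 422, 422, 321
The 2 values of 422 occupy positions 5–6 → each gets rank 5.
Treatment values → pooled ranks: 442→4, 549→1, 465→3, 422→5
Mean rank = (4 + 1 + 3 + 5) / 4 = 3.25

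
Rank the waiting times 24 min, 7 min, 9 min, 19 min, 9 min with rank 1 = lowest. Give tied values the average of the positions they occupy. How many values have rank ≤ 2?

1

Sorted (ascending): 7, 9, 9, 19, 24
The 2 values of 9 occupy positions 2–3 → average rank (2+3)/2 = 2.5.
Ranks ≤ 2: {1} → 1 value.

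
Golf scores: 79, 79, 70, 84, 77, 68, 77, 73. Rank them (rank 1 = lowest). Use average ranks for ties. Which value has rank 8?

84

Sorted (ascending): 68, 70, 73, 77, 77, 79, 79, 84
The 2 values of 77 occupy positions 4–5 → average rank (4+5)/2 = 4.5.
The 2 values of 79 occupy positions 6–7 → average rank (6+7)/2 = 6.5.
Rank 8 → value 84.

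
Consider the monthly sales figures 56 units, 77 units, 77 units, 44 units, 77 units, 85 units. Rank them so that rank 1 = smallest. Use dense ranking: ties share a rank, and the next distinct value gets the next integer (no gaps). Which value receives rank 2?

56

Sorted (ascending): 44, 56, 77, 77, 77, 85
The 3 values of 77 share dense rank 3.
Remaining distinct values take the next consecutive integers.
Rank 2 → value 56.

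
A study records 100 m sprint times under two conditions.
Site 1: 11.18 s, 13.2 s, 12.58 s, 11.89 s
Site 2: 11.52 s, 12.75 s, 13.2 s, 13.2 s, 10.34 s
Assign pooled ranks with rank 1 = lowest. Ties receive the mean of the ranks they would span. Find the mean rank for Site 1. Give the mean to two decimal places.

4.75

Sorted (ascending): 10.34, 11.18, 11.52, 11.89, 12.58, 12.75, 13.2, 13.2, 13.2
The 3 values of 13.2 occupy positions 7–9 → average rank 8.
Site 1 values → pooled ranks: 11.18→2, 13.2→8, 12.58→5, 11.89→4
Mean rank = (2 + 8 + 5 + 4) / 4 = 4.75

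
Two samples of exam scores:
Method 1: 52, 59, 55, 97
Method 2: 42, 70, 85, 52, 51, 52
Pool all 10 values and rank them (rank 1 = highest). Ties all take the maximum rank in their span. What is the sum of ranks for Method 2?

40

Sorted (descending): 97, 85, 70, 59, 55, 52, 52, 52, 51, 42
The 3 values of 52 occupy positions 6–8 → each gets rank 8.
Method 2 values → pooled ranks: 42→10, 70→3, 85→2, 52→8, 51→9, 52→8
Rank sum = 10 + 3 + 2 + 8 + 9 + 8 = 40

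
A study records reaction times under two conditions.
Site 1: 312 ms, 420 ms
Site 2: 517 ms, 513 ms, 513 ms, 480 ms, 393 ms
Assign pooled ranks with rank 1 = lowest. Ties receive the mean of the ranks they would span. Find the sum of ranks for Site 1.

Sorted (ascending): 312, 393, 420, 480, 513, 513, 517
The 2 values of 513 occupy positions 5–6 → average rank (5+6)/2 = 5.5.
Site 1 values → pooled ranks: 312→1, 420→3
Rank sum = 1 + 3 = 4

4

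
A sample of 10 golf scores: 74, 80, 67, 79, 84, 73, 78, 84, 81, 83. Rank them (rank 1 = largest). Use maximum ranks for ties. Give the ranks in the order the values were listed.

Sorted (descending): 84, 84, 83, 81, 80, 79, 78, 74, 73, 67
The 2 values of 84 occupy positions 1–2 → each gets rank 2.

8, 5, 10, 6, 2, 9, 7, 2, 4, 3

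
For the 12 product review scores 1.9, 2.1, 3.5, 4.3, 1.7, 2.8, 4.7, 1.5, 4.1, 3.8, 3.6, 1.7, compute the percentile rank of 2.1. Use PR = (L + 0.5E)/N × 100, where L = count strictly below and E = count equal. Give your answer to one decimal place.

N = 12.
Strictly below 2.1: 4. Equal to 2.1: 1.
PR = (4 + 0.5·1)/12 × 100 = 37.5

37.5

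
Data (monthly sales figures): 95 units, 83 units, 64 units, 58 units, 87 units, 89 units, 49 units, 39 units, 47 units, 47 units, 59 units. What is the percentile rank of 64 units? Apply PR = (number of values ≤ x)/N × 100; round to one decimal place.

63.6

N = 11.
Strictly below 64: 6. Equal to 64: 1.
PR = 7/11 × 100 = 63.6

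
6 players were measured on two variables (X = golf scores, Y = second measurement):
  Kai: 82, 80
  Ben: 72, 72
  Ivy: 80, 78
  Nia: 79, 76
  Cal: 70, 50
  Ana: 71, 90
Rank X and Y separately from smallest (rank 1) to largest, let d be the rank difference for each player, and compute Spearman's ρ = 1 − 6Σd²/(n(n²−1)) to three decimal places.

0.429

Ranks of variable 1: 6, 3, 5, 4, 1, 2
Ranks of variable 2: 5, 2, 4, 3, 1, 6
d = r₁ − r₂: 1, 1, 1, 1, 0, -4
d²: 1, 1, 1, 1, 0, 16; Σd² = 20
ρ = 1 − 6·20/(6·35) = 1 − 120/210 = 0.429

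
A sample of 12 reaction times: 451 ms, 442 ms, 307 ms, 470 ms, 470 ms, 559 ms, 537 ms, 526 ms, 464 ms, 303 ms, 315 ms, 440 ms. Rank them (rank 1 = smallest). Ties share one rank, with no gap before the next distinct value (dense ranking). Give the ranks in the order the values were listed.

6, 5, 2, 8, 8, 11, 10, 9, 7, 1, 3, 4

Sorted (ascending): 303, 307, 315, 440, 442, 451, 464, 470, 470, 526, 537, 559
The 2 values of 470 share dense rank 8.
Remaining distinct values take the next consecutive integers.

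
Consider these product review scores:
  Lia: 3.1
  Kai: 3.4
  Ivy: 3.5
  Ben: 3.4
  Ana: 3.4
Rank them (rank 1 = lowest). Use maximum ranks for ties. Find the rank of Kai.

4

Sorted (ascending): 3.1, 3.4, 3.4, 3.4, 3.5
The 3 values of 3.4 occupy positions 2–4 → each gets rank 4.
Kai has value 3.4 → rank 4.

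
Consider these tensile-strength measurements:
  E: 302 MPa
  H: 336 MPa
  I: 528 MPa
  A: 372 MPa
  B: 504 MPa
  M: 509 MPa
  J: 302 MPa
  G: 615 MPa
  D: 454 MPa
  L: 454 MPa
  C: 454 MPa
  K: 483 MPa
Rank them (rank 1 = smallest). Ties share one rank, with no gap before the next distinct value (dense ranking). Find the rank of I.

8

Sorted (ascending): 302, 302, 336, 372, 454, 454, 454, 483, 504, 509, 528, 615
The 2 values of 302 share dense rank 1.
The 3 values of 454 share dense rank 4.
Remaining distinct values take the next consecutive integers.
I has value 528 MPa → rank 8.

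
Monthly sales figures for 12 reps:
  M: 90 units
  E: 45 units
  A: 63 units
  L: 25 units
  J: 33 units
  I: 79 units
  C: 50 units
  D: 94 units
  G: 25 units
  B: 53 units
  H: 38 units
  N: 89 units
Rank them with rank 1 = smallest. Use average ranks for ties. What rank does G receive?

Sorted (ascending): 25, 25, 33, 38, 45, 50, 53, 63, 79, 89, 90, 94
The 2 values of 25 occupy positions 1–2 → average rank (1+2)/2 = 1.5.
G has value 25 units → rank 1.5.

1.5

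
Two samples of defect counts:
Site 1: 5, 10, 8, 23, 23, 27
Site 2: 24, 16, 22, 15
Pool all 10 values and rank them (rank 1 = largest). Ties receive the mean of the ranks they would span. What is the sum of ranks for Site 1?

Sorted (descending): 27, 24, 23, 23, 22, 16, 15, 10, 8, 5
The 2 values of 23 occupy positions 3–4 → average rank (3+4)/2 = 3.5.
Site 1 values → pooled ranks: 5→10, 10→8, 8→9, 23→3.5, 23→3.5, 27→1
Rank sum = 10 + 8 + 9 + 3.5 + 3.5 + 1 = 35

35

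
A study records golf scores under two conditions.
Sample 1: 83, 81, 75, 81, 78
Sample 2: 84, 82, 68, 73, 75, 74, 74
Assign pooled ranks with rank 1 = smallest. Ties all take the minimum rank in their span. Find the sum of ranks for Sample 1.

Sorted (ascending): 68, 73, 74, 74, 75, 75, 78, 81, 81, 82, 83, 84
The 2 values of 74 occupy positions 3–4 → each gets rank 3.
The 2 values of 75 occupy positions 5–6 → each gets rank 5.
The 2 values of 81 occupy positions 8–9 → each gets rank 8.
Sample 1 values → pooled ranks: 83→11, 81→8, 75→5, 81→8, 78→7
Rank sum = 11 + 8 + 5 + 8 + 7 = 39

39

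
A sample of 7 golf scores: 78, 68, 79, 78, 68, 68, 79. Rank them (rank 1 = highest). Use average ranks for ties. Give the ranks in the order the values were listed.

Sorted (descending): 79, 79, 78, 78, 68, 68, 68
The 2 values of 79 occupy positions 1–2 → average rank (1+2)/2 = 1.5.
The 2 values of 78 occupy positions 3–4 → average rank (3+4)/2 = 3.5.
The 3 values of 68 occupy positions 5–7 → average rank 6.

3.5, 6, 1.5, 3.5, 6, 6, 1.5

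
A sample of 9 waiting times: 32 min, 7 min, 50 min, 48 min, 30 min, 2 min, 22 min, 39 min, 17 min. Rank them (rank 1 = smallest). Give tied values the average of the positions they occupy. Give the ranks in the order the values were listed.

Sorted (ascending): 2, 7, 17, 22, 30, 32, 39, 48, 50
No ties — each value takes its position as its rank.

6, 2, 9, 8, 5, 1, 4, 7, 3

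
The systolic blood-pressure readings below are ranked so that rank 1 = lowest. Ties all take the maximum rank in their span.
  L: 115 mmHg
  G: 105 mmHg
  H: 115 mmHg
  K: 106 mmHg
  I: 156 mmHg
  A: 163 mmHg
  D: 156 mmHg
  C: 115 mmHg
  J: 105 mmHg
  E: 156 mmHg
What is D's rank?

9

Sorted (ascending): 105, 105, 106, 115, 115, 115, 156, 156, 156, 163
The 2 values of 105 occupy positions 1–2 → each gets rank 2.
The 3 values of 115 occupy positions 4–6 → each gets rank 6.
The 3 values of 156 occupy positions 7–9 → each gets rank 9.
D has value 156 mmHg → rank 9.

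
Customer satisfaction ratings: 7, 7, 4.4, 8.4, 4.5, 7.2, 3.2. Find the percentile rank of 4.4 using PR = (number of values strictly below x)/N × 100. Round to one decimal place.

N = 7.
Strictly below 4.4: 1. Equal to 4.4: 1.
PR = 1/7 × 100 = 14.3

14.3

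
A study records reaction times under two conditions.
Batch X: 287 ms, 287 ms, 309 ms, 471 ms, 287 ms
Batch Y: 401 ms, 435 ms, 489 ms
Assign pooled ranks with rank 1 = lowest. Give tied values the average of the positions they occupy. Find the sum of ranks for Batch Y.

Sorted (ascending): 287, 287, 287, 309, 401, 435, 471, 489
The 3 values of 287 occupy positions 1–3 → average rank 2.
Batch Y values → pooled ranks: 401→5, 435→6, 489→8
Rank sum = 5 + 6 + 8 = 19

19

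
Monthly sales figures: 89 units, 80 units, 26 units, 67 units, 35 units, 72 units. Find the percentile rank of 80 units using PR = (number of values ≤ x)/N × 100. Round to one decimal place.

N = 6.
Strictly below 80: 4. Equal to 80: 1.
PR = 5/6 × 100 = 83.3

83.3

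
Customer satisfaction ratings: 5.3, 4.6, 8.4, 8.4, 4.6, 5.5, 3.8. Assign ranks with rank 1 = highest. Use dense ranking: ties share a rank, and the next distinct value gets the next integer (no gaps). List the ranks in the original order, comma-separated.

Sorted (descending): 8.4, 8.4, 5.5, 5.3, 4.6, 4.6, 3.8
The 2 values of 8.4 share dense rank 1.
The 2 values of 4.6 share dense rank 4.
Remaining distinct values take the next consecutive integers.

3, 4, 1, 1, 4, 2, 5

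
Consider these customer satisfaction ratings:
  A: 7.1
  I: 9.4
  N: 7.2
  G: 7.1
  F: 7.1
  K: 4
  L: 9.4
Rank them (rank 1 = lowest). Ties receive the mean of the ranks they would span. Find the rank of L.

Sorted (ascending): 4, 7.1, 7.1, 7.1, 7.2, 9.4, 9.4
The 3 values of 7.1 occupy positions 2–4 → average rank 3.
The 2 values of 9.4 occupy positions 6–7 → average rank (6+7)/2 = 6.5.
L has value 9.4 → rank 6.5.

6.5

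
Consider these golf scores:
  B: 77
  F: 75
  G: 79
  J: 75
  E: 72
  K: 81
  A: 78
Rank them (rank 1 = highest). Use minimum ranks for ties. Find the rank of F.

5

Sorted (descending): 81, 79, 78, 77, 75, 75, 72
The 2 values of 75 occupy positions 5–6 → each gets rank 5.
F has value 75 → rank 5.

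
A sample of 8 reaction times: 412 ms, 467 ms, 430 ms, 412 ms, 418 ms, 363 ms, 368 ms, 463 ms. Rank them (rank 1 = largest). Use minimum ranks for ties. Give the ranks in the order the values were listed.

5, 1, 3, 5, 4, 8, 7, 2

Sorted (descending): 467, 463, 430, 418, 412, 412, 368, 363
The 2 values of 412 occupy positions 5–6 → each gets rank 5.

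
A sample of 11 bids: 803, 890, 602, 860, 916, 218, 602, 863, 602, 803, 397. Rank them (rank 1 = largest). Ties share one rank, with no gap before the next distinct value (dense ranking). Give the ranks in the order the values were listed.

Sorted (descending): 916, 890, 863, 860, 803, 803, 602, 602, 602, 397, 218
The 2 values of 803 share dense rank 5.
The 3 values of 602 share dense rank 6.
Remaining distinct values take the next consecutive integers.

5, 2, 6, 4, 1, 8, 6, 3, 6, 5, 7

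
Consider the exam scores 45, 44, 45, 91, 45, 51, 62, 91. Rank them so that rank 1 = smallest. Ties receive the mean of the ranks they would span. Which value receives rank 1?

Sorted (ascending): 44, 45, 45, 45, 51, 62, 91, 91
The 3 values of 45 occupy positions 2–4 → average rank 3.
The 2 values of 91 occupy positions 7–8 → average rank (7+8)/2 = 7.5.
Rank 1 → value 44.

44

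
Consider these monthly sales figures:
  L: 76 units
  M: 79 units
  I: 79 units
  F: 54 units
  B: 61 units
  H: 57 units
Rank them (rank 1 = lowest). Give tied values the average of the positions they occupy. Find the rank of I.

Sorted (ascending): 54, 57, 61, 76, 79, 79
The 2 values of 79 occupy positions 5–6 → average rank (5+6)/2 = 5.5.
I has value 79 units → rank 5.5.

5.5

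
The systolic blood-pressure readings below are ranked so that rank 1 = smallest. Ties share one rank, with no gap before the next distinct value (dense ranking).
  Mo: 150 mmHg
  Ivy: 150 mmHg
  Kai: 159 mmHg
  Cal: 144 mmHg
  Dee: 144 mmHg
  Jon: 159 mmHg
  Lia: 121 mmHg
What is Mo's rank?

Sorted (ascending): 121, 144, 144, 150, 150, 159, 159
The 2 values of 144 share dense rank 2.
The 2 values of 150 share dense rank 3.
The 2 values of 159 share dense rank 4.
Remaining distinct values take the next consecutive integers.
Mo has value 150 mmHg → rank 3.

3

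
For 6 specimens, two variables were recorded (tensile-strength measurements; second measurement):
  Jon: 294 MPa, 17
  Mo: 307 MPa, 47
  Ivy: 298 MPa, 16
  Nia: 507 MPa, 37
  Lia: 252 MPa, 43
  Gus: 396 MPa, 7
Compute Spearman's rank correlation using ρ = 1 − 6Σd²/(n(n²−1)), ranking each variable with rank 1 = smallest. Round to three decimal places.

Ranks of variable 1: 2, 4, 3, 6, 1, 5
Ranks of variable 2: 3, 6, 2, 4, 5, 1
d = r₁ − r₂: -1, -2, 1, 2, -4, 4
d²: 1, 4, 1, 4, 16, 16; Σd² = 42
ρ = 1 − 6·42/(6·35) = 1 − 252/210 = -0.200

-0.200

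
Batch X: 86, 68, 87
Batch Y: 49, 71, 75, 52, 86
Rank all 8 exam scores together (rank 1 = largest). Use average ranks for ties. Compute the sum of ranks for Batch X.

Sorted (descending): 87, 86, 86, 75, 71, 68, 52, 49
The 2 values of 86 occupy positions 2–3 → average rank (2+3)/2 = 2.5.
Batch X values → pooled ranks: 86→2.5, 68→6, 87→1
Rank sum = 2.5 + 6 + 1 = 9.5

9.5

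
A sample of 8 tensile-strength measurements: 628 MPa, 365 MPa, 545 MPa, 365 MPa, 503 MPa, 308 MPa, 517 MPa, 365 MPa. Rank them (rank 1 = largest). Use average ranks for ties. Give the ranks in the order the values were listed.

1, 6, 2, 6, 4, 8, 3, 6

Sorted (descending): 628, 545, 517, 503, 365, 365, 365, 308
The 3 values of 365 occupy positions 5–7 → average rank 6.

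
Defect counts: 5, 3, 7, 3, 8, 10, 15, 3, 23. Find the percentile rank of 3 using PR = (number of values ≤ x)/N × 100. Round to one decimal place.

N = 9.
Strictly below 3: 0. Equal to 3: 3.
PR = 3/9 × 100 = 33.3

33.3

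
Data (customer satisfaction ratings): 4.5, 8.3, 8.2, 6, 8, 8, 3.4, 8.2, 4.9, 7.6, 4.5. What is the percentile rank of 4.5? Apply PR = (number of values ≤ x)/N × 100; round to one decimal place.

N = 11.
Strictly below 4.5: 1. Equal to 4.5: 2.
PR = 3/11 × 100 = 27.3

27.3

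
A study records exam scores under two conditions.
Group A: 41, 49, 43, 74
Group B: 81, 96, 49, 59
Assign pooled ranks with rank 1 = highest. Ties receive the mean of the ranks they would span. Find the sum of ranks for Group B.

12.5

Sorted (descending): 96, 81, 74, 59, 49, 49, 43, 41
The 2 values of 49 occupy positions 5–6 → average rank (5+6)/2 = 5.5.
Group B values → pooled ranks: 81→2, 96→1, 49→5.5, 59→4
Rank sum = 2 + 1 + 5.5 + 4 = 12.5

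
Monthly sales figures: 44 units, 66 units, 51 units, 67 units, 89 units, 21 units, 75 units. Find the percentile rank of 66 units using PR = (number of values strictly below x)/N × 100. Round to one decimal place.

N = 7.
Strictly below 66: 3. Equal to 66: 1.
PR = 3/7 × 100 = 42.9

42.9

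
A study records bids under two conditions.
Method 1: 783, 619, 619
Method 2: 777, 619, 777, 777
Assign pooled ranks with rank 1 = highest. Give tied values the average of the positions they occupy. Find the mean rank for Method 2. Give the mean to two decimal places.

3.75

Sorted (descending): 783, 777, 777, 777, 619, 619, 619
The 3 values of 777 occupy positions 2–4 → average rank 3.
The 3 values of 619 occupy positions 5–7 → average rank 6.
Method 2 values → pooled ranks: 777→3, 619→6, 777→3, 777→3
Mean rank = (3 + 6 + 3 + 3) / 4 = 3.75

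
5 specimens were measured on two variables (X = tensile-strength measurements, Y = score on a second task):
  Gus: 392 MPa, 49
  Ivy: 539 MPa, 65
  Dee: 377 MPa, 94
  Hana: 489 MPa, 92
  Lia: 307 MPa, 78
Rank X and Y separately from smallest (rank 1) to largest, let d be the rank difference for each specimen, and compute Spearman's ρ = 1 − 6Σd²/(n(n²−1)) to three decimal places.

Ranks of variable 1: 3, 5, 2, 4, 1
Ranks of variable 2: 1, 2, 5, 4, 3
d = r₁ − r₂: 2, 3, -3, 0, -2
d²: 4, 9, 9, 0, 4; Σd² = 26
ρ = 1 − 6·26/(5·24) = 1 − 156/120 = -0.300

-0.300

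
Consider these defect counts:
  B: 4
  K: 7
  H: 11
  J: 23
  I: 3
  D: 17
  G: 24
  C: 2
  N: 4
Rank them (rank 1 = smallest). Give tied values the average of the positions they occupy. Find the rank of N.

Sorted (ascending): 2, 3, 4, 4, 7, 11, 17, 23, 24
The 2 values of 4 occupy positions 3–4 → average rank (3+4)/2 = 3.5.
N has value 4 → rank 3.5.

3.5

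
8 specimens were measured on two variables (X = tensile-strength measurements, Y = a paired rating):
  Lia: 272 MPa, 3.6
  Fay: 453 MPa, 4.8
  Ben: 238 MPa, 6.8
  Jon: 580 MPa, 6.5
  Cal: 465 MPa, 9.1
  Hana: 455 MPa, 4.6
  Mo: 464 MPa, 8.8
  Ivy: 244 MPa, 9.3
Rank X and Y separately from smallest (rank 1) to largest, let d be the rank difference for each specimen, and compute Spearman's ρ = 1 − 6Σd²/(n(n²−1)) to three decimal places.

Ranks of variable 1: 3, 4, 1, 8, 7, 5, 6, 2
Ranks of variable 2: 1, 3, 5, 4, 7, 2, 6, 8
d = r₁ − r₂: 2, 1, -4, 4, 0, 3, 0, -6
d²: 4, 1, 16, 16, 0, 9, 0, 36; Σd² = 82
ρ = 1 − 6·82/(8·63) = 1 − 492/504 = 0.024

0.024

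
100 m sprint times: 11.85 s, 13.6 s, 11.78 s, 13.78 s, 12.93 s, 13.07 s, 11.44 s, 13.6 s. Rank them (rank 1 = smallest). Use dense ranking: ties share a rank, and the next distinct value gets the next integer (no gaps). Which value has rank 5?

13.07

Sorted (ascending): 11.44, 11.78, 11.85, 12.93, 13.07, 13.6, 13.6, 13.78
The 2 values of 13.6 share dense rank 6.
Remaining distinct values take the next consecutive integers.
Rank 5 → value 13.07.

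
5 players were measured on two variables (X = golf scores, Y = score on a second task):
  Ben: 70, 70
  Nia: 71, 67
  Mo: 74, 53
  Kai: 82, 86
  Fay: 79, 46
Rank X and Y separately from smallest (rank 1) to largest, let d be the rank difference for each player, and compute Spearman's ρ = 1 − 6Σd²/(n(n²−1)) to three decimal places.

Ranks of variable 1: 1, 2, 3, 5, 4
Ranks of variable 2: 4, 3, 2, 5, 1
d = r₁ − r₂: -3, -1, 1, 0, 3
d²: 9, 1, 1, 0, 9; Σd² = 20
ρ = 1 − 6·20/(5·24) = 1 − 120/120 = 0.000

0.000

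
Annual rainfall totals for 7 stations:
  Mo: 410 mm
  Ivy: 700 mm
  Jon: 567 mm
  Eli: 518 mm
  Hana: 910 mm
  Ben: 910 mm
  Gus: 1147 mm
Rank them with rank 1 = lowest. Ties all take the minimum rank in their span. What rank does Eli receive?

2

Sorted (ascending): 410, 518, 567, 700, 910, 910, 1147
The 2 values of 910 occupy positions 5–6 → each gets rank 5.
Eli has value 518 mm → rank 2.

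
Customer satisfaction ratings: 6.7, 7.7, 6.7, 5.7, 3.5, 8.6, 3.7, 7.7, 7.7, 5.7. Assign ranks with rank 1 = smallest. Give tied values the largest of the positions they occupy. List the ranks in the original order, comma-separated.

Sorted (ascending): 3.5, 3.7, 5.7, 5.7, 6.7, 6.7, 7.7, 7.7, 7.7, 8.6
The 2 values of 5.7 occupy positions 3–4 → each gets rank 4.
The 2 values of 6.7 occupy positions 5–6 → each gets rank 6.
The 3 values of 7.7 occupy positions 7–9 → each gets rank 9.

6, 9, 6, 4, 1, 10, 2, 9, 9, 4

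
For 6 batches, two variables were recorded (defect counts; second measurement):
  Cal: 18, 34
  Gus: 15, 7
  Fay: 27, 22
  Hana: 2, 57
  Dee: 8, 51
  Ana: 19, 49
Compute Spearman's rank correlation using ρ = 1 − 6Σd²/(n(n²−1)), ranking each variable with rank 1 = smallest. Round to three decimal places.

-0.600

Ranks of variable 1: 4, 3, 6, 1, 2, 5
Ranks of variable 2: 3, 1, 2, 6, 5, 4
d = r₁ − r₂: 1, 2, 4, -5, -3, 1
d²: 1, 4, 16, 25, 9, 1; Σd² = 56
ρ = 1 − 6·56/(6·35) = 1 − 336/210 = -0.600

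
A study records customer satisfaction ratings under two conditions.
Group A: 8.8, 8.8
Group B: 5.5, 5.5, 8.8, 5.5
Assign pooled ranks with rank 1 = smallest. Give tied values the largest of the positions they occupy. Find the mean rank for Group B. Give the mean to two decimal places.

3.75

Sorted (ascending): 5.5, 5.5, 5.5, 8.8, 8.8, 8.8
The 3 values of 5.5 occupy positions 1–3 → each gets rank 3.
The 3 values of 8.8 occupy positions 4–6 → each gets rank 6.
Group B values → pooled ranks: 5.5→3, 5.5→3, 8.8→6, 5.5→3
Mean rank = (3 + 3 + 6 + 3) / 4 = 3.75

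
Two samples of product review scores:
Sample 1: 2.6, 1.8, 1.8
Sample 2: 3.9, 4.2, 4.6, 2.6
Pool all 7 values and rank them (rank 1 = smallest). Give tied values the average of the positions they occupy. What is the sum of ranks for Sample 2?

Sorted (ascending): 1.8, 1.8, 2.6, 2.6, 3.9, 4.2, 4.6
The 2 values of 1.8 occupy positions 1–2 → average rank (1+2)/2 = 1.5.
The 2 values of 2.6 occupy positions 3–4 → average rank (3+4)/2 = 3.5.
Sample 2 values → pooled ranks: 3.9→5, 4.2→6, 4.6→7, 2.6→3.5
Rank sum = 5 + 6 + 7 + 3.5 = 21.5

21.5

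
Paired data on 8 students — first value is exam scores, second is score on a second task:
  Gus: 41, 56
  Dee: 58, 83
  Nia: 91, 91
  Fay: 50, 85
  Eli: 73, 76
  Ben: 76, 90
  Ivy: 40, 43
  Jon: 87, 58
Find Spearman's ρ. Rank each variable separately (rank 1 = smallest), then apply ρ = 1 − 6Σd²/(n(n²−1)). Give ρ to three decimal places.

Ranks of variable 1: 2, 4, 8, 3, 5, 6, 1, 7
Ranks of variable 2: 2, 5, 8, 6, 4, 7, 1, 3
d = r₁ − r₂: 0, -1, 0, -3, 1, -1, 0, 4
d²: 0, 1, 0, 9, 1, 1, 0, 16; Σd² = 28
ρ = 1 − 6·28/(8·63) = 1 − 168/504 = 0.667

0.667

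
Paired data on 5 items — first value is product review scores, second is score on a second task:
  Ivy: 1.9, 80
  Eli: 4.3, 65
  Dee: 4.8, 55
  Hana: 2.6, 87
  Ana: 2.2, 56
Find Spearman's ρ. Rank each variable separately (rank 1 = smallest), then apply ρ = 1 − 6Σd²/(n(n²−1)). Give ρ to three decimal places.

Ranks of variable 1: 1, 4, 5, 3, 2
Ranks of variable 2: 4, 3, 1, 5, 2
d = r₁ − r₂: -3, 1, 4, -2, 0
d²: 9, 1, 16, 4, 0; Σd² = 30
ρ = 1 − 6·30/(5·24) = 1 − 180/120 = -0.500

-0.500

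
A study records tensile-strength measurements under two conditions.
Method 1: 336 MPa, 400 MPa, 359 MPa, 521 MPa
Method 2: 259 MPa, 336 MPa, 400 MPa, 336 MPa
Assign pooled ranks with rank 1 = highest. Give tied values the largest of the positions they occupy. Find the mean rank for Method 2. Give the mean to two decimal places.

6.25

Sorted (descending): 521, 400, 400, 359, 336, 336, 336, 259
The 2 values of 400 occupy positions 2–3 → each gets rank 3.
The 3 values of 336 occupy positions 5–7 → each gets rank 7.
Method 2 values → pooled ranks: 259→8, 336→7, 400→3, 336→7
Mean rank = (8 + 7 + 3 + 7) / 4 = 6.25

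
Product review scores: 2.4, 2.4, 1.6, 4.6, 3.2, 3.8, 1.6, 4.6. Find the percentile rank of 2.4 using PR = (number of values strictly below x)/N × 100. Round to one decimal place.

N = 8.
Strictly below 2.4: 2. Equal to 2.4: 2.
PR = 2/8 × 100 = 25.0

25.0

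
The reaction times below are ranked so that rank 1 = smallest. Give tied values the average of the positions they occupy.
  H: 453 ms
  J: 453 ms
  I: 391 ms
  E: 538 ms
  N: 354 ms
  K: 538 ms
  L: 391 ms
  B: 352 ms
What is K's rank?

Sorted (ascending): 352, 354, 391, 391, 453, 453, 538, 538
The 2 values of 391 occupy positions 3–4 → average rank (3+4)/2 = 3.5.
The 2 values of 453 occupy positions 5–6 → average rank (5+6)/2 = 5.5.
The 2 values of 538 occupy positions 7–8 → average rank (7+8)/2 = 7.5.
K has value 538 ms → rank 7.5.

7.5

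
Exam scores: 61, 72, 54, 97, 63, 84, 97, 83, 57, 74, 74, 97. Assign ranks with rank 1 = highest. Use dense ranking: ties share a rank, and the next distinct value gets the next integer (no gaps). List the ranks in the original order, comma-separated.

Sorted (descending): 97, 97, 97, 84, 83, 74, 74, 72, 63, 61, 57, 54
The 3 values of 97 share dense rank 1.
The 2 values of 74 share dense rank 4.
Remaining distinct values take the next consecutive integers.

7, 5, 9, 1, 6, 2, 1, 3, 8, 4, 4, 1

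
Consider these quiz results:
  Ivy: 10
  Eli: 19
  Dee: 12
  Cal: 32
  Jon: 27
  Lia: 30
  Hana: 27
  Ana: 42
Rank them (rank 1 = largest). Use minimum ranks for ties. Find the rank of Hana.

Sorted (descending): 42, 32, 30, 27, 27, 19, 12, 10
The 2 values of 27 occupy positions 4–5 → each gets rank 4.
Hana has value 27 → rank 4.

4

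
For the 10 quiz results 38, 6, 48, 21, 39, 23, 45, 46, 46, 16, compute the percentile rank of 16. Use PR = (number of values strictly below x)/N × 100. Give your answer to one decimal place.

10.0

N = 10.
Strictly below 16: 1. Equal to 16: 1.
PR = 1/10 × 100 = 10.0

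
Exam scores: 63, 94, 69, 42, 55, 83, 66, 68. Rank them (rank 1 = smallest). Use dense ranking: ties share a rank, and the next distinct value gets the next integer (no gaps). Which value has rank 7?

Sorted (ascending): 42, 55, 63, 66, 68, 69, 83, 94
No ties — each value takes its position as its rank.
Rank 7 → value 83.

83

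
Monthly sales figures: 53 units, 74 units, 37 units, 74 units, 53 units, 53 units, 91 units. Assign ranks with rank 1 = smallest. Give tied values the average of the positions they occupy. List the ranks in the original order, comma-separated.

Sorted (ascending): 37, 53, 53, 53, 74, 74, 91
The 3 values of 53 occupy positions 2–4 → average rank 3.
The 2 values of 74 occupy positions 5–6 → average rank (5+6)/2 = 5.5.

3, 5.5, 1, 5.5, 3, 3, 7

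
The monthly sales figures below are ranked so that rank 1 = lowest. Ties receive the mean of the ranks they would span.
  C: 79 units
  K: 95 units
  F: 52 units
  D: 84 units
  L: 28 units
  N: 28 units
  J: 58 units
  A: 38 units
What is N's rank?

Sorted (ascending): 28, 28, 38, 52, 58, 79, 84, 95
The 2 values of 28 occupy positions 1–2 → average rank (1+2)/2 = 1.5.
N has value 28 units → rank 1.5.

1.5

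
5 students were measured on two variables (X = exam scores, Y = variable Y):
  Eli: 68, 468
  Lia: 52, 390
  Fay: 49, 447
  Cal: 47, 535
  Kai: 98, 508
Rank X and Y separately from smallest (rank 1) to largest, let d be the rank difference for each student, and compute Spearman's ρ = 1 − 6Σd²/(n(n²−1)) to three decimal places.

-0.100

Ranks of variable 1: 4, 3, 2, 1, 5
Ranks of variable 2: 3, 1, 2, 5, 4
d = r₁ − r₂: 1, 2, 0, -4, 1
d²: 1, 4, 0, 16, 1; Σd² = 22
ρ = 1 − 6·22/(5·24) = 1 − 132/120 = -0.100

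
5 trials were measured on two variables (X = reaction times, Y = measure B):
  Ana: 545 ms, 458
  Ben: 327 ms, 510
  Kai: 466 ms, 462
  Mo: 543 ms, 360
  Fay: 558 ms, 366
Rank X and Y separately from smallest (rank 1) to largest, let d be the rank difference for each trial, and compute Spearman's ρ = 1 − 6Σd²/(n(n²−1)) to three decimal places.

Ranks of variable 1: 4, 1, 2, 3, 5
Ranks of variable 2: 3, 5, 4, 1, 2
d = r₁ − r₂: 1, -4, -2, 2, 3
d²: 1, 16, 4, 4, 9; Σd² = 34
ρ = 1 − 6·34/(5·24) = 1 − 204/120 = -0.700

-0.700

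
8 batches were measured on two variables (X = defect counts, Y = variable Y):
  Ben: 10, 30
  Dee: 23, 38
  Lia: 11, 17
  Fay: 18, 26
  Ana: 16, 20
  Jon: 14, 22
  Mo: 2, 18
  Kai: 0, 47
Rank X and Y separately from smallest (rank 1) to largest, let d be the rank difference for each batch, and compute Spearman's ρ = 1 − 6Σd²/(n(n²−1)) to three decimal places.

0.024

Ranks of variable 1: 3, 8, 4, 7, 6, 5, 2, 1
Ranks of variable 2: 6, 7, 1, 5, 3, 4, 2, 8
d = r₁ − r₂: -3, 1, 3, 2, 3, 1, 0, -7
d²: 9, 1, 9, 4, 9, 1, 0, 49; Σd² = 82
ρ = 1 − 6·82/(8·63) = 1 − 492/504 = 0.024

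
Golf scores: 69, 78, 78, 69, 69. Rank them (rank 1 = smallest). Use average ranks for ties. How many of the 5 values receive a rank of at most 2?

3

Sorted (ascending): 69, 69, 69, 78, 78
The 3 values of 69 occupy positions 1–3 → average rank 2.
The 2 values of 78 occupy positions 4–5 → average rank (4+5)/2 = 4.5.
Ranks ≤ 2: {2, 2, 2} → 3 values.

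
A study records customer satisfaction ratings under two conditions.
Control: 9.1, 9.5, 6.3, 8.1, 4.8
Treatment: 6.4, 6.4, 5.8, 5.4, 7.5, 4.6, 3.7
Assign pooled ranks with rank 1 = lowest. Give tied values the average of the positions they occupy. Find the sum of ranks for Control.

Sorted (ascending): 3.7, 4.6, 4.8, 5.4, 5.8, 6.3, 6.4, 6.4, 7.5, 8.1, 9.1, 9.5
The 2 values of 6.4 occupy positions 7–8 → average rank (7+8)/2 = 7.5.
Control values → pooled ranks: 9.1→11, 9.5→12, 6.3→6, 8.1→10, 4.8→3
Rank sum = 11 + 12 + 6 + 10 + 3 = 42

42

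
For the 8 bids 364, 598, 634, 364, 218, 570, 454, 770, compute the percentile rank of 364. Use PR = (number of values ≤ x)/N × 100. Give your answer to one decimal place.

N = 8.
Strictly below 364: 1. Equal to 364: 2.
PR = 3/8 × 100 = 37.5

37.5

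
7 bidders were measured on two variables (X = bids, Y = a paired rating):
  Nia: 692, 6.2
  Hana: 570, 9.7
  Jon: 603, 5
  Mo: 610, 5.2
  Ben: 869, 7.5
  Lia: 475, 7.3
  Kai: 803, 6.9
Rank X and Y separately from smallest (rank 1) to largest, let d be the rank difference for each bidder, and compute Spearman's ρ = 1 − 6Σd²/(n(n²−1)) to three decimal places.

Ranks of variable 1: 5, 2, 3, 4, 7, 1, 6
Ranks of variable 2: 3, 7, 1, 2, 6, 5, 4
d = r₁ − r₂: 2, -5, 2, 2, 1, -4, 2
d²: 4, 25, 4, 4, 1, 16, 4; Σd² = 58
ρ = 1 − 6·58/(7·48) = 1 − 348/336 = -0.036

-0.036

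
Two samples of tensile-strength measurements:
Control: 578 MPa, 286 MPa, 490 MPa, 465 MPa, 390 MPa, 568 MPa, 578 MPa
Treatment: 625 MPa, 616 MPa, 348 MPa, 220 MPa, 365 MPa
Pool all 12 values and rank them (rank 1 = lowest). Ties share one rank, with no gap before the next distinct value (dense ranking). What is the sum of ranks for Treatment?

29

Sorted (ascending): 220, 286, 348, 365, 390, 465, 490, 568, 578, 578, 616, 625
The 2 values of 578 share dense rank 9.
Remaining distinct values take the next consecutive integers.
Treatment values → pooled ranks: 625→11, 616→10, 348→3, 220→1, 365→4
Rank sum = 11 + 10 + 3 + 1 + 4 = 29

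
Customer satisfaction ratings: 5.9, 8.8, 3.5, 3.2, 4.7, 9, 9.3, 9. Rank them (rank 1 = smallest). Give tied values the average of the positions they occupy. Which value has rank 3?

Sorted (ascending): 3.2, 3.5, 4.7, 5.9, 8.8, 9, 9, 9.3
The 2 values of 9 occupy positions 6–7 → average rank (6+7)/2 = 6.5.
Rank 3 → value 4.7.

4.7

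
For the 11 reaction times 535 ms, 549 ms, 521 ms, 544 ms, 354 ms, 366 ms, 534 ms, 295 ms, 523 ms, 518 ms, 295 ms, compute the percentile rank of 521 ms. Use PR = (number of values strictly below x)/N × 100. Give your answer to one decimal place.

45.5

N = 11.
Strictly below 521: 5. Equal to 521: 1.
PR = 5/11 × 100 = 45.5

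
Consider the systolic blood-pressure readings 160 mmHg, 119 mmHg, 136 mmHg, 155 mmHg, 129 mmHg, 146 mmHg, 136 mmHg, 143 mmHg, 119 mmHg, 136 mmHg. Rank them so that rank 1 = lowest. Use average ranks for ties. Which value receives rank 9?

Sorted (ascending): 119, 119, 129, 136, 136, 136, 143, 146, 155, 160
The 2 values of 119 occupy positions 1–2 → average rank (1+2)/2 = 1.5.
The 3 values of 136 occupy positions 4–6 → average rank 5.
Rank 9 → value 155.

155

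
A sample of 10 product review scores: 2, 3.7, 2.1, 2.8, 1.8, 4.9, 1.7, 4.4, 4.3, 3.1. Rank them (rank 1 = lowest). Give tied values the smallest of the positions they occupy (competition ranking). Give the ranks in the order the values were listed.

3, 7, 4, 5, 2, 10, 1, 9, 8, 6

Sorted (ascending): 1.7, 1.8, 2, 2.1, 2.8, 3.1, 3.7, 4.3, 4.4, 4.9
No ties — each value takes its position as its rank.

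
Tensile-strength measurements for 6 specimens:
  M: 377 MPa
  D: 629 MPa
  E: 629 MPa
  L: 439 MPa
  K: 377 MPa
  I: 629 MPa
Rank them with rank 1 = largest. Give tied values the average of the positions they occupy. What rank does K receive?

5.5

Sorted (descending): 629, 629, 629, 439, 377, 377
The 3 values of 629 occupy positions 1–3 → average rank 2.
The 2 values of 377 occupy positions 5–6 → average rank (5+6)/2 = 5.5.
K has value 377 MPa → rank 5.5.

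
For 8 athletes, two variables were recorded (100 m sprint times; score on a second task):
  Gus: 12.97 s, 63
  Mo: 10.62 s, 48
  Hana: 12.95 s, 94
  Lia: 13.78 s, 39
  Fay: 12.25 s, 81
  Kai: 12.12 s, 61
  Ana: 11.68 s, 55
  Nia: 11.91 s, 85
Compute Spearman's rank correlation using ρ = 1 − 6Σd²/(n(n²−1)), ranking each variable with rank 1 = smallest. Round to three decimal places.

0.095

Ranks of variable 1: 7, 1, 6, 8, 5, 4, 2, 3
Ranks of variable 2: 5, 2, 8, 1, 6, 4, 3, 7
d = r₁ − r₂: 2, -1, -2, 7, -1, 0, -1, -4
d²: 4, 1, 4, 49, 1, 0, 1, 16; Σd² = 76
ρ = 1 − 6·76/(8·63) = 1 − 456/504 = 0.095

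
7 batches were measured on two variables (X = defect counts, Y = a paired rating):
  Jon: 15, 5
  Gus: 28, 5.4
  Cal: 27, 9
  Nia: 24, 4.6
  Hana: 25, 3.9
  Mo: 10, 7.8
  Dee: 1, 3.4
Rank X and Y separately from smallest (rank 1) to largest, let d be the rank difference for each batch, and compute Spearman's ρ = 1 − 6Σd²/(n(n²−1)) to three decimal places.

Ranks of variable 1: 3, 7, 6, 4, 5, 2, 1
Ranks of variable 2: 4, 5, 7, 3, 2, 6, 1
d = r₁ − r₂: -1, 2, -1, 1, 3, -4, 0
d²: 1, 4, 1, 1, 9, 16, 0; Σd² = 32
ρ = 1 − 6·32/(7·48) = 1 − 192/336 = 0.429

0.429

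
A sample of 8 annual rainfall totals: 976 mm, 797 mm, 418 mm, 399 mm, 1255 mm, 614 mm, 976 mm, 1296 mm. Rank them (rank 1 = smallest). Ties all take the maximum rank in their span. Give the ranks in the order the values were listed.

6, 4, 2, 1, 7, 3, 6, 8

Sorted (ascending): 399, 418, 614, 797, 976, 976, 1255, 1296
The 2 values of 976 occupy positions 5–6 → each gets rank 6.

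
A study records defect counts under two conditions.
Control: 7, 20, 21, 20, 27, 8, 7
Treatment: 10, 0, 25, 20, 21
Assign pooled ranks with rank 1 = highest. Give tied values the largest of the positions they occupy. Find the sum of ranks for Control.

50

Sorted (descending): 27, 25, 21, 21, 20, 20, 20, 10, 8, 7, 7, 0
The 2 values of 21 occupy positions 3–4 → each gets rank 4.
The 3 values of 20 occupy positions 5–7 → each gets rank 7.
The 2 values of 7 occupy positions 10–11 → each gets rank 11.
Control values → pooled ranks: 7→11, 20→7, 21→4, 20→7, 27→1, 8→9, 7→11
Rank sum = 11 + 7 + 4 + 7 + 1 + 9 + 11 = 50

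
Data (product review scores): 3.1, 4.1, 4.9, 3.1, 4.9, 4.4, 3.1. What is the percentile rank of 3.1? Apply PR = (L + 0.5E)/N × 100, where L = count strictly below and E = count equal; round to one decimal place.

21.4

N = 7.
Strictly below 3.1: 0. Equal to 3.1: 3.
PR = (0 + 0.5·3)/7 × 100 = 21.4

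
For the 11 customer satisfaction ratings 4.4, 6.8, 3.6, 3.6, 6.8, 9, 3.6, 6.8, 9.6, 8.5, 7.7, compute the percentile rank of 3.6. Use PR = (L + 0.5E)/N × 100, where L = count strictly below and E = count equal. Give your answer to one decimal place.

13.6

N = 11.
Strictly below 3.6: 0. Equal to 3.6: 3.
PR = (0 + 0.5·3)/11 × 100 = 13.6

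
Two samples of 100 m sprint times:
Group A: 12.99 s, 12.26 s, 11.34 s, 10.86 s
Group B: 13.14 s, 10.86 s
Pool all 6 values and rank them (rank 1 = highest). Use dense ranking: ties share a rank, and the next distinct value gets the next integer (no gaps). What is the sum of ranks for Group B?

Sorted (descending): 13.14, 12.99, 12.26, 11.34, 10.86, 10.86
The 2 values of 10.86 share dense rank 5.
Remaining distinct values take the next consecutive integers.
Group B values → pooled ranks: 13.14→1, 10.86→5
Rank sum = 1 + 5 = 6

6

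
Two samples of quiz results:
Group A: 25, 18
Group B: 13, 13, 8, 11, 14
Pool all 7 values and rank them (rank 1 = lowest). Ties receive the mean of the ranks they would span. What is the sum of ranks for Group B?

Sorted (ascending): 8, 11, 13, 13, 14, 18, 25
The 2 values of 13 occupy positions 3–4 → average rank (3+4)/2 = 3.5.
Group B values → pooled ranks: 13→3.5, 13→3.5, 8→1, 11→2, 14→5
Rank sum = 3.5 + 3.5 + 1 + 2 + 5 = 15

15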